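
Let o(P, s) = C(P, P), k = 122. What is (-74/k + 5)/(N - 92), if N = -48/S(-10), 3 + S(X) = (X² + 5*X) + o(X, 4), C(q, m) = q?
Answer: -2479/52643 ≈ -0.047091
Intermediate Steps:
o(P, s) = P
S(X) = -3 + X² + 6*X (S(X) = -3 + ((X² + 5*X) + X) = -3 + (X² + 6*X) = -3 + X² + 6*X)
N = -48/37 (N = -48/(-3 + (-10)² + 6*(-10)) = -48/(-3 + 100 - 60) = -48/37 ≈ -1.2973)
(-74/k + 5)/(N - 92) = (-74/122 + 5)/(-48/37 - 92) = (-74*1/122 + 5)/(-3452/37) = (-37/61 + 5)*(-37/3452) = (268/61)*(-37/3452) = -2479/52643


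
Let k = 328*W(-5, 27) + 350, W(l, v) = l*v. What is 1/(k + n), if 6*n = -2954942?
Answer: -3/1609261 ≈ -1.8642e-6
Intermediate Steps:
n = -1477471/3 (n = (1/6)*(-2954942) = -1477471/3 ≈ -4.9249e+5)
k = -43930 (k = 328*(-5*27) + 350 = 328*(-135) + 350 = -44280 + 350 = -43930)
1/(k + n) = 1/(-43930 - 1477471/3) = 1/(-1609261/3) = -3/1609261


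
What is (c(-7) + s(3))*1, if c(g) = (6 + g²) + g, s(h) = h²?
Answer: 57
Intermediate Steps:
c(g) = 6 + g + g²
(c(-7) + s(3))*1 = ((6 - 7 + (-7)²) + 3²)*1 = ((6 - 7 + 49) + 9)*1 = (48 + 9)*1 = 57*1 = 57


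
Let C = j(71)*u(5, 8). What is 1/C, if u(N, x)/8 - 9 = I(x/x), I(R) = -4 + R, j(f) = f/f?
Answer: 1/48 ≈ 0.020833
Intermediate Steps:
j(f) = 1
u(N, x) = 48 (u(N, x) = 72 + 8*(-4 + x/x) = 72 + 8*(-4 + 1) = 72 + 8*(-3) = 72 - 24 = 48)
C = 48 (C = 1*48 = 48)
1/C = 1/48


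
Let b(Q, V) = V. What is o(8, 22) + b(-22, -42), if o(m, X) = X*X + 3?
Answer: 445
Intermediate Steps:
o(m, X) = 3 + X² (o(m, X) = X² + 3 = 3 + X²)
o(8, 22) + b(-22, -42) = (3 + 22²) - 42 = (3 + 484) - 42 = 487 - 42 = 445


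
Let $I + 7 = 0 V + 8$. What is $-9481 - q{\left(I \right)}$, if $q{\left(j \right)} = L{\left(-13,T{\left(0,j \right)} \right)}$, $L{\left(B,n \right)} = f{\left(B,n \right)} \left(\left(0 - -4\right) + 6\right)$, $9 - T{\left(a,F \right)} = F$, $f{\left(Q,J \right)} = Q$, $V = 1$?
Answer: $-9351$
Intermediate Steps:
$T{\left(a,F \right)} = 9 - F$
$I = 1$ ($I = -7 + \left(0 \cdot 1 + 8\right) = -7 + \left(0 + 8\right) = -7 + 8 = 1$)
$L{\left(B,n \right)} = 10 B$ ($L{\left(B,n \right)} = B \left(\left(0 - -4\right) + 6\right) = B \left(\left(0 + 4\right) + 6\right) = B \left(4 + 6\right) = B 10 = 10 B$)
$q{\left(j \right)} = -130$ ($q{\left(j \right)} = 10 \left(-13\right) = -130$)
$-9481 - q{\left(I \right)} = -9481 - -130 = -9481 + 130 = -9351$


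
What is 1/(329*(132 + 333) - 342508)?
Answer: -1/189523 ≈ -5.2764e-6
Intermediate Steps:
1/(329*(132 + 333) - 342508) = 1/(329*465 - 342508) = 1/(152985 - 342508) = 1/(-189523) = -1/189523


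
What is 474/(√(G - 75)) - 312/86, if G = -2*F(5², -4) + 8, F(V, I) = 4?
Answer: -156/43 - 158*I*√3/5 ≈ -3.6279 - 54.733*I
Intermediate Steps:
G = 0 (G = -2*4 + 8 = -8 + 8 = 0)
474/(√(G - 75)) - 312/86 = 474/(√(0 - 75)) - 312/86 = 474/(√(-75)) - 312*1/86 = 474/((5*I*√3)) - 156/43 = 474*(-I*√3/15) - 156/43 = -158*I*√3/5 - 156/43 = -156/43 - 158*I*√3/5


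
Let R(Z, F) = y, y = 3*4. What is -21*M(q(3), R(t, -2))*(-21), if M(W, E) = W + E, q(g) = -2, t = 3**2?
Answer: 4410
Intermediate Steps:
t = 9
y = 12
R(Z, F) = 12
M(W, E) = E + W
-21*M(q(3), R(t, -2))*(-21) = -21*(12 - 2)*(-21) = -21*10*(-21) = -210*(-21) = 4410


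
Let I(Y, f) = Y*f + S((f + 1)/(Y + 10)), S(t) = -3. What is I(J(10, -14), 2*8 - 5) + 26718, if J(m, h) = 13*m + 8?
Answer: 28233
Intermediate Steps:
J(m, h) = 8 + 13*m
I(Y, f) = -3 + Y*f (I(Y, f) = Y*f - 3 = -3 + Y*f)
I(J(10, -14), 2*8 - 5) + 26718 = (-3 + (8 + 13*10)*(2*8 - 5)) + 26718 = (-3 + (8 + 130)*(16 - 5)) + 26718 = (-3 + 138*11) + 26718 = (-3 + 1518) + 26718 = 1515 + 26718 = 28233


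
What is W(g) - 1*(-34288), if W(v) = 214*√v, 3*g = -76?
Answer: 34288 + 428*I*√57/3 ≈ 34288.0 + 1077.1*I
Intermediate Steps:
g = -76/3 (g = (⅓)*(-76) = -76/3 ≈ -25.333)
W(g) - 1*(-34288) = 214*√(-76/3) - 1*(-34288) = 214*(2*I*√57/3) + 34288 = 428*I*√57/3 + 34288 = 34288 + 428*I*√57/3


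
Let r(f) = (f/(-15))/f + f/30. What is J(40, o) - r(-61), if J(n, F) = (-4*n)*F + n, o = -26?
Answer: 42021/10 ≈ 4202.1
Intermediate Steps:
J(n, F) = n - 4*F*n (J(n, F) = -4*F*n + n = n - 4*F*n)
r(f) = -1/15 + f/30 (r(f) = (f*(-1/15))/f + f*(1/30) = (-f/15)/f + f/30 = -1/15 + f/30)
J(40, o) - r(-61) = 40*(1 - 4*(-26)) - (-1/15 + (1/30)*(-61)) = 40*(1 + 104) - (-1/15 - 61/30) = 40*105 - 1*(-21/10) = 4200 + 21/10 = 42021/10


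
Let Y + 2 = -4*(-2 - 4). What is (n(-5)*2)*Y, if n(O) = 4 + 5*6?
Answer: 1496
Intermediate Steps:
Y = 22 (Y = -2 - 4*(-2 - 4) = -2 - 4*(-6) = -2 + 24 = 22)
n(O) = 34 (n(O) = 4 + 30 = 34)
(n(-5)*2)*Y = (34*2)*22 = 68*22 = 1496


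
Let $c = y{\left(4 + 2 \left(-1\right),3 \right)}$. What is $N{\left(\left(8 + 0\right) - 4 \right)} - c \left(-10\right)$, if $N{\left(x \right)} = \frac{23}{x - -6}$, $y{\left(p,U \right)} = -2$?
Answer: $- \frac{177}{10} \approx -17.7$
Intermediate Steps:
$N{\left(x \right)} = \frac{23}{6 + x}$ ($N{\left(x \right)} = \frac{23}{x + 6} = \frac{23}{6 + x}$)
$c = -2$
$N{\left(\left(8 + 0\right) - 4 \right)} - c \left(-10\right) = \frac{23}{6 + \left(\left(8 + 0\right) - 4\right)} - \left(-2\right) \left(-10\right) = \frac{23}{6 + \left(8 - 4\right)} - 20 = \frac{23}{6 + 4} - 20 = \frac{23}{10} - 20 = - \frac{177}{10}$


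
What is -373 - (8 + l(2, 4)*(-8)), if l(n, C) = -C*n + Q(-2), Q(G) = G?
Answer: -461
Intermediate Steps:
l(n, C) = -2 - C*n (l(n, C) = -C*n - 2 = -2 - C*n)
-373 - (8 + l(2, 4)*(-8)) = -373 - (8 + (-2 - 1*4*2)*(-8)) = -373 - (8 + (-2 - 8)*(-8)) = -373 - (8 - 10*(-8)) = -373 - (8 + 80) = -373 - 1*88 = -373 - 88 = -461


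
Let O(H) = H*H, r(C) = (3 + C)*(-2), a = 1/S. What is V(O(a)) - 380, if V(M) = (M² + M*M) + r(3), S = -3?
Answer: -31750/81 ≈ -391.98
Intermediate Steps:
a = -⅓ (a = 1/(-3) = -⅓ ≈ -0.33333)
r(C) = -6 - 2*C
O(H) = H²
V(M) = -12 + 2*M² (V(M) = (M² + M*M) + (-6 - 2*3) = (M² + M²) + (-6 - 6) = 2*M² - 12 = -12 + 2*M²)
V(O(a)) - 380 = (-12 + 2*((-⅓)²)²) - 380 = (-12 + 2*(⅑)²) - 380 = (-12 + 2*(1/81)) - 380 = (-12 + 2/81) - 380 = -970/81 - 380 = -31750/81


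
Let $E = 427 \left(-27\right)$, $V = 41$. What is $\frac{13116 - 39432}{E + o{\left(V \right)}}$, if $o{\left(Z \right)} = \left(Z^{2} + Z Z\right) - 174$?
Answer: $\frac{26316}{8341} \approx 3.155$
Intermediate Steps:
$E = -11529$
$o{\left(Z \right)} = -174 + 2 Z^{2}$ ($o{\left(Z \right)} = \left(Z^{2} + Z^{2}\right) - 174 = 2 Z^{2} - 174 = -174 + 2 Z^{2}$)
$\frac{13116 - 39432}{E + o{\left(V \right)}} = \frac{13116 - 39432}{-11529 - \left(174 - 2 \cdot 41^{2}\right)} = - \frac{26316}{-11529 + \left(-174 + 2 \cdot 1681\right)} = - \frac{26316}{-11529 + \left(-174 + 3362\right)} = - \frac{26316}{-11529 + 3188} = - \frac{26316}{-8341} = \left(-26316\right) \left(- \frac{1}{8341}\right) = \frac{26316}{8341}$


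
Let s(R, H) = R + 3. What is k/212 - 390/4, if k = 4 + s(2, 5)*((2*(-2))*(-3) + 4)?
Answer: -10293/106 ≈ -97.104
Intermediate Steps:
s(R, H) = 3 + R
k = 84 (k = 4 + (3 + 2)*((2*(-2))*(-3) + 4) = 4 + 5*(-4*(-3) + 4) = 4 + 5*(12 + 4) = 4 + 5*16 = 4 + 80 = 84)
k/212 - 390/4 = 84/212 - 390/4 = 84*(1/212) - 390*¼ = 21/53 - 195/2 = -10293/106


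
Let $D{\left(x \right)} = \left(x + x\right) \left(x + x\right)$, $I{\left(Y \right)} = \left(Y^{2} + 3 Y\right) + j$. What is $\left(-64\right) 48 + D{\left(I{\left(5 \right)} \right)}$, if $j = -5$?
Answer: $1828$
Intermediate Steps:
$I{\left(Y \right)} = -5 + Y^{2} + 3 Y$ ($I{\left(Y \right)} = \left(Y^{2} + 3 Y\right) - 5 = -5 + Y^{2} + 3 Y$)
$D{\left(x \right)} = 4 x^{2}$ ($D{\left(x \right)} = 2 x 2 x = 4 x^{2}$)
$\left(-64\right) 48 + D{\left(I{\left(5 \right)} \right)} = \left(-64\right) 48 + 4 \left(-5 + 5^{2} + 3 \cdot 5\right)^{2} = -3072 + 4 \left(-5 + 25 + 15\right)^{2} = -3072 + 4 \cdot 35^{2} = -3072 + 4 \cdot 1225 = -3072 + 4900 = 1828$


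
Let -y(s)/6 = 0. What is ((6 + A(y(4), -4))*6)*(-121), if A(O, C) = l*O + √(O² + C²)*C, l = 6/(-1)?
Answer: 7260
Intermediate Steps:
l = -6 (l = 6*(-1) = -6)
y(s) = 0 (y(s) = -6*0 = 0)
A(O, C) = -6*O + C*√(C² + O²) (A(O, C) = -6*O + √(O² + C²)*C = -6*O + √(C² + O²)*C = -6*O + C*√(C² + O²))
((6 + A(y(4), -4))*6)*(-121) = ((6 + (-6*0 - 4*√((-4)² + 0²)))*6)*(-121) = ((6 + (0 - 4*√(16 + 0)))*6)*(-121) = ((6 + (0 - 4*√16))*6)*(-121) = ((6 + (0 - 4*4))*6)*(-121) = ((6 + (0 - 16))*6)*(-121) = ((6 - 16)*6)*(-121) = -10*6*(-121) = -60*(-121) = 7260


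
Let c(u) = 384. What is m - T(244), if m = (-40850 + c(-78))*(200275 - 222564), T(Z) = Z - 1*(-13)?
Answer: 901946417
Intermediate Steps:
T(Z) = 13 + Z (T(Z) = Z + 13 = 13 + Z)
m = 901946674 (m = (-40850 + 384)*(200275 - 222564) = -40466*(-22289) = 901946674)
m - T(244) = 901946674 - (13 + 244) = 901946674 - 1*257 = 901946674 - 257 = 901946417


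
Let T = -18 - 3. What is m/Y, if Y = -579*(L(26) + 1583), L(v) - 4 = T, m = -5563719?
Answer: 618191/100746 ≈ 6.1361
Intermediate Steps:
T = -21
L(v) = -17 (L(v) = 4 - 21 = -17)
Y = -906714 (Y = -579*(-17 + 1583) = -579*1566 = -906714)
m/Y = -5563719/(-906714) = -5563719*(-1/906714) = 618191/100746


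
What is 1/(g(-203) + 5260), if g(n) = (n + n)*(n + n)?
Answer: 1/170096 ≈ 5.8790e-6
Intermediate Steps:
g(n) = 4*n**2 (g(n) = (2*n)*(2*n) = 4*n**2)
1/(g(-203) + 5260) = 1/(4*(-203)**2 + 5260) = 1/(4*41209 + 5260) = 1/(164836 + 5260) = 1/170096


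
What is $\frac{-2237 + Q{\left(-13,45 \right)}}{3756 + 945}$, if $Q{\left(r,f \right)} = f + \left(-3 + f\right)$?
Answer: $- \frac{2150}{4701} \approx -0.45735$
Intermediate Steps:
$Q{\left(r,f \right)} = -3 + 2 f$
$\frac{-2237 + Q{\left(-13,45 \right)}}{3756 + 945} = \frac{-2237 + \left(-3 + 2 \cdot 45\right)}{3756 + 945} = \frac{-2237 + \left(-3 + 90\right)}{4701} = \left(-2237 + 87\right) \frac{1}{4701} = \left(-2150\right) \frac{1}{4701} = - \frac{2150}{4701}$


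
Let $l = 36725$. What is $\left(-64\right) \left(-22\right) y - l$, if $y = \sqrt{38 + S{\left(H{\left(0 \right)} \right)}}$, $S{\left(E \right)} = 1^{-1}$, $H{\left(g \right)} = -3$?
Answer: $-36725 + 1408 \sqrt{39} \approx -27932.0$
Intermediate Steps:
$S{\left(E \right)} = 1$
$y = \sqrt{39}$ ($y = \sqrt{38 + 1} = \sqrt{39} \approx 6.245$)
$\left(-64\right) \left(-22\right) y - l = \left(-64\right) \left(-22\right) \sqrt{39} - 36725 = 1408 \sqrt{39} - 36725 = -36725 + 1408 \sqrt{39}$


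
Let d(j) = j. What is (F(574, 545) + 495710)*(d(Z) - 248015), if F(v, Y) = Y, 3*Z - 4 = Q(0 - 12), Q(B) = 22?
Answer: -369223148845/3 ≈ -1.2307e+11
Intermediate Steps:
Z = 26/3 (Z = 4/3 + (⅓)*22 = 4/3 + 22/3 = 26/3 ≈ 8.6667)
(F(574, 545) + 495710)*(d(Z) - 248015) = (545 + 495710)*(26/3 - 248015) = 496255*(-744019/3) = -369223148845/3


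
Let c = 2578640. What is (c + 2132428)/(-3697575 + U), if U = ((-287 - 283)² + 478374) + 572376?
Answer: -1570356/773975 ≈ -2.0289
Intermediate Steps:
U = 1375650 (U = ((-570)² + 478374) + 572376 = (324900 + 478374) + 572376 = 803274 + 572376 = 1375650)
(c + 2132428)/(-3697575 + U) = (2578640 + 2132428)/(-3697575 + 1375650) = 4711068/(-2321925) = 4711068*(-1/2321925) = -1570356/773975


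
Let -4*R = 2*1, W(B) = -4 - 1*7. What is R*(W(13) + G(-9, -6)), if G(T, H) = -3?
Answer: 7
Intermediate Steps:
W(B) = -11 (W(B) = -4 - 7 = -11)
R = -½ (R = -1/2 = -¼*2 = -½ ≈ -0.50000)
R*(W(13) + G(-9, -6)) = -(-11 - 3)/2 = -½*(-14) = 7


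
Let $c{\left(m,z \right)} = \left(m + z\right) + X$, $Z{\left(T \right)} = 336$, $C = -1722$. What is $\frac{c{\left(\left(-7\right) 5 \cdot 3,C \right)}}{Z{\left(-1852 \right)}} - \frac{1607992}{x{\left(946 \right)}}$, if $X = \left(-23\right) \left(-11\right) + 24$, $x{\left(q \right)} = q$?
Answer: $- \frac{135437903}{79464} \approx -1704.4$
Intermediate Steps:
$X = 277$ ($X = 253 + 24 = 277$)
$c{\left(m,z \right)} = 277 + m + z$ ($c{\left(m,z \right)} = \left(m + z\right) + 277 = 277 + m + z$)
$\frac{c{\left(\left(-7\right) 5 \cdot 3,C \right)}}{Z{\left(-1852 \right)}} - \frac{1607992}{x{\left(946 \right)}} = \frac{277 + \left(-7\right) 5 \cdot 3 - 1722}{336} - \frac{1607992}{946} = \left(277 - 105 - 1722\right) \frac{1}{336} - \frac{803996}{473} = \left(-1550\right) \frac{1}{336} - \frac{803996}{473} = - \frac{775}{168} - \frac{803996}{473} = - \frac{135437903}{79464}$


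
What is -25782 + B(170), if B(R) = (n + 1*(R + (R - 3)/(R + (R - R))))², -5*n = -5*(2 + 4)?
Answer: 160127769/28900 ≈ 5540.8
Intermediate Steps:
n = 6 (n = -(-1)*(2 + 4) = -(-1)*6 = -⅕*(-30) = 6)
B(R) = (6 + R + (-3 + R)/R)² (B(R) = (6 + 1*(R + (R - 3)/(R + (R - R))))² = (6 + 1*(R + (-3 + R)/(R + 0)))² = (6 + 1*(R + (-3 + R)/R))² = (6 + (R + (-3 + R)/R))² = (6 + R + (-3 + R)/R)²)
-25782 + B(170) = -25782 + (-3 + 170² + 7*170)²/170² = -25782 + (-3 + 28900 + 1190)²/28900 = -25782 + (1/28900)*30087² = -25782 + (1/28900)*905227569 = -25782 + 905227569/28900 = 160127769/28900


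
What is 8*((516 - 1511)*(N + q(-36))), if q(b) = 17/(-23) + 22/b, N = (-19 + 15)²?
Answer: -24138700/207 ≈ -1.1661e+5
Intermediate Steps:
N = 16 (N = (-4)² = 16)
q(b) = -17/23 + 22/b (q(b) = 17*(-1/23) + 22/b = -17/23 + 22/b)
8*((516 - 1511)*(N + q(-36))) = 8*((516 - 1511)*(16 + (-17/23 + 22/(-36)))) = 8*(-995*(16 + (-17/23 + 22*(-1/36)))) = 8*(-995*(16 + (-17/23 - 11/18))) = 8*(-995*(16 - 559/414)) = 8*(-995*6065/414) = 8*(-6034675/414) = -24138700/207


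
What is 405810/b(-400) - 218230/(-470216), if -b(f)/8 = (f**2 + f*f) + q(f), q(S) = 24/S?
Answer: 1149532313405/3761727294676 ≈ 0.30559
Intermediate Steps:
b(f) = -192/f - 16*f**2 (b(f) = -8*((f**2 + f*f) + 24/f) = -8*((f**2 + f**2) + 24/f) = -8*(2*f**2 + 24/f) = -192/f - 16*f**2)
405810/b(-400) - 218230/(-470216) = 405810/((16*(-12 - 1*(-400)**3)/(-400))) - 218230/(-470216) = 405810/((16*(-1/400)*(-12 - 1*(-64000000)))) - 218230*(-1/470216) = 405810/((16*(-1/400)*(-12 + 64000000))) + 109115/235108 = 405810/((16*(-1/400)*63999988)) + 109115/235108 = 405810/(-63999988/25) + 109115/235108 = 405810*(-25/63999988) + 109115/235108 = -5072625/31999994 + 109115/235108 = 1149532313405/3761727294676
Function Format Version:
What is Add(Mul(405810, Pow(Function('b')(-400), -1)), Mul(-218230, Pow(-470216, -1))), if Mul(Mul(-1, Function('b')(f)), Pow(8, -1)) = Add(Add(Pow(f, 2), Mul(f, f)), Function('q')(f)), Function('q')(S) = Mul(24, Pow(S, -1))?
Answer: Rational(1149532313405, 3761727294676) ≈ 0.30559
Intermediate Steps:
Function('b')(f) = Add(Mul(-192, Pow(f, -1)), Mul(-16, Pow(f, 2))) (Function('b')(f) = Mul(-8, Add(Add(Pow(f, 2), Mul(f, f)), Mul(24, Pow(f, -1)))) = Mul(-8, Add(Add(Pow(f, 2), Pow(f, 2)), Mul(24, Pow(f, -1)))) = Mul(-8, Add(Mul(2, Pow(f, 2)), Mul(24, Pow(f, -1)))) = Add(Mul(-192, Pow(f, -1)), Mul(-16, Pow(f, 2))))
Add(Mul(405810, Pow(Function('b')(-400), -1)), Mul(-218230, Pow(-470216, -1))) = Add(Mul(405810, Pow(Mul(16, Pow(-400, -1), Add(-12, Mul(-1, Pow(-400, 3)))), -1)), Mul(-218230, Pow(-470216, -1))) = Add(Mul(405810, Pow(Mul(16, Rational(-1, 400), Add(-12, Mul(-1, -64000000))), -1)), Mul(-218230, Rational(-1, 470216))) = Add(Mul(405810, Pow(Mul(16, Rational(-1, 400), Add(-12, 64000000)), -1)), Rational(109115, 235108)) = Add(Mul(405810, Pow(Mul(16, Rational(-1, 400), 63999988), -1)), Rational(109115, 235108)) = Add(Mul(405810, Pow(Rational(-63999988, 25), -1)), Rational(109115, 235108)) = Add(Mul(405810, Rational(-25, 63999988)), Rational(109115, 235108)) = Add(Rational(-5072625, 31999994), Rational(109115, 235108)) = Rational(1149532313405, 3761727294676)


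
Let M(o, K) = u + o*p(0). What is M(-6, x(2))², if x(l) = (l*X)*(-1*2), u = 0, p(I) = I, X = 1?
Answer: 0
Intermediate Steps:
x(l) = -2*l (x(l) = (l*1)*(-1*2) = l*(-2) = -2*l)
M(o, K) = 0 (M(o, K) = 0 + o*0 = 0 + 0 = 0)
M(-6, x(2))² = 0² = 0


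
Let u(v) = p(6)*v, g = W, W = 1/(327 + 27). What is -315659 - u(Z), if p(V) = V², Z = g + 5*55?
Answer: -19207987/59 ≈ -3.2556e+5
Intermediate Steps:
W = 1/354 ≈ 0.0028249
g = 1/354 ≈ 0.0028249
Z = 97351/354 (Z = 1/354 + 5*55 = 1/354 + 275 = 97351/354 ≈ 275.00)
u(v) = 36*v (u(v) = 6²*v = 36*v)
-315659 - u(Z) = -315659 - 36*97351/354 = -315659 - 1*584106/59 = -315659 - 584106/59 = -19207987/59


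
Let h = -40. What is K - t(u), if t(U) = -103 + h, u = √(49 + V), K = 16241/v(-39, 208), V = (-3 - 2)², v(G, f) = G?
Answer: -10664/39 ≈ -273.44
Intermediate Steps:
V = 25 (V = (-5)² = 25)
K = -16241/39 (K = 16241/(-39) = 16241*(-1/39) = -16241/39 ≈ -416.44)
u = √74 (u = √(49 + 25) = √74 ≈ 8.6023)
t(U) = -143 (t(U) = -103 - 40 = -143)
K - t(u) = -16241/39 - 1*(-143) = -16241/39 + 143 = -10664/39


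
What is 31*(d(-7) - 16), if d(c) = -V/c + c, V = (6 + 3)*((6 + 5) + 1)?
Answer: -1643/7 ≈ -234.71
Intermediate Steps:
V = 108 (V = 9*(11 + 1) = 9*12 = 108)
d(c) = c - 108/c (d(c) = -108/c + c = c - 108/c)
31*(d(-7) - 16) = 31*((-7 - 108/(-7)) - 16) = 31*((-7 - 108*(-⅐)) - 16) = 31*((-7 + 108/7) - 16) = 31*(59/7 - 16) = 31*(-53/7) = -1643/7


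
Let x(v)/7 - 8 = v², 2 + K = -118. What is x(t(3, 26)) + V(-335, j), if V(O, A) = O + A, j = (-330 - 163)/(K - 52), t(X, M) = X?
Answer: -36659/172 ≈ -213.13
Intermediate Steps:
K = -120 (K = -2 - 118 = -120)
x(v) = 56 + 7*v²
j = 493/172 (j = (-330 - 163)/(-120 - 52) = -493/(-172) = -493*(-1/172) = 493/172 ≈ 2.8663)
V(O, A) = A + O
x(t(3, 26)) + V(-335, j) = (56 + 7*3²) + (493/172 - 335) = (56 + 7*9) - 57127/172 = (56 + 63) - 57127/172 = 119 - 57127/172 = -36659/172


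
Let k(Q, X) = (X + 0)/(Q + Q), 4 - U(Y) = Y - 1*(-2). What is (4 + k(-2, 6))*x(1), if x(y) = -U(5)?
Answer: 15/2 ≈ 7.5000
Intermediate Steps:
U(Y) = 2 - Y (U(Y) = 4 - (Y - 1*(-2)) = 4 - (Y + 2) = 4 - (2 + Y) = 4 + (-2 - Y) = 2 - Y)
x(y) = 3 (x(y) = -(2 - 1*5) = -(2 - 5) = -1*(-3) = 3)
k(Q, X) = X/(2*Q) (k(Q, X) = X/((2*Q)) = X*(1/(2*Q)) = X/(2*Q))
(4 + k(-2, 6))*x(1) = (4 + (½)*6/(-2))*3 = (4 + (½)*6*(-½))*3 = (4 - 3/2)*3 = (5/2)*3 = 15/2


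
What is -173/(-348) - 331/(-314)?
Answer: 84755/54636 ≈ 1.5513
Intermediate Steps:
-173/(-348) - 331/(-314) = -173*(-1/348) - 331*(-1/314) = 173/348 + 331/314 = 84755/54636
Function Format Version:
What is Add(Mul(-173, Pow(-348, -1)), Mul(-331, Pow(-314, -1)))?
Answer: Rational(84755, 54636) ≈ 1.5513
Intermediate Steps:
Add(Mul(-173, Pow(-348, -1)), Mul(-331, Pow(-314, -1))) = Add(Mul(-173, Rational(-1, 348)), Mul(-331, Rational(-1, 314))) = Add(Rational(173, 348), Rational(331, 314)) = Rational(84755, 54636)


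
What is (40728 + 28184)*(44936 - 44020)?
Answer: 63123392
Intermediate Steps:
(40728 + 28184)*(44936 - 44020) = 68912*916 = 63123392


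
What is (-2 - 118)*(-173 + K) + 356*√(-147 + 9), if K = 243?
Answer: -8400 + 356*I*√138 ≈ -8400.0 + 4182.1*I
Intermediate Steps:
(-2 - 118)*(-173 + K) + 356*√(-147 + 9) = (-2 - 118)*(-173 + 243) + 356*√(-147 + 9) = -120*70 + 356*√(-138) = -8400 + 356*(I*√138) = -8400 + 356*I*√138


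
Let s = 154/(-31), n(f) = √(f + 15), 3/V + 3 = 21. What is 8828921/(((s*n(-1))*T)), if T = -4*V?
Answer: 821089653*√14/4312 ≈ 7.1249e+5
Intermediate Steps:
V = ⅙ (V = 3/(-3 + 21) = 3/18 = 3*(1/18) = ⅙ ≈ 0.16667)
T = -⅔ (T = -4*⅙ = -⅔ ≈ -0.66667)
n(f) = √(15 + f)
s = -154/31 (s = 154*(-1/31) = -154/31 ≈ -4.9677)
8828921/(((s*n(-1))*T)) = 8828921/((-154*√(15 - 1)/31*(-⅔))) = 8828921/((-154*√14/31*(-⅔))) = 8828921/((308*√14/93)) = 8828921*(93*√14/4312) = 821089653*√14/4312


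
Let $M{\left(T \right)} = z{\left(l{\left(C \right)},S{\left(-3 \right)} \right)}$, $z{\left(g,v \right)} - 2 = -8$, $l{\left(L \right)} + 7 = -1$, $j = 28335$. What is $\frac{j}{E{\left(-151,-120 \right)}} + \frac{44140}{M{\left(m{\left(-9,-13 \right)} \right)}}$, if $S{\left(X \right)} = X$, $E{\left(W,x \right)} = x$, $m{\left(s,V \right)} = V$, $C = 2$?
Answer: $- \frac{182227}{24} \approx -7592.8$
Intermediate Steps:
$l{\left(L \right)} = -8$ ($l{\left(L \right)} = -7 - 1 = -8$)
$z{\left(g,v \right)} = -6$ ($z{\left(g,v \right)} = 2 - 8 = -6$)
$M{\left(T \right)} = -6$
$\frac{j}{E{\left(-151,-120 \right)}} + \frac{44140}{M{\left(m{\left(-9,-13 \right)} \right)}} = \frac{28335}{-120} + \frac{44140}{-6} = 28335 \left(- \frac{1}{120}\right) + 44140 \left(- \frac{1}{6}\right) = - \frac{1889}{8} - \frac{22070}{3} = - \frac{182227}{24}$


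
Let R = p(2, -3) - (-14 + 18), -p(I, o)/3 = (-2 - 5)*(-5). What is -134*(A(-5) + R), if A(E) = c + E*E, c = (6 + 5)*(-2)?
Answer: 14204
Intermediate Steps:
c = -22 (c = 11*(-2) = -22)
p(I, o) = -105 (p(I, o) = -3*(-2 - 5)*(-5) = -(-21)*(-5) = -3*35 = -105)
A(E) = -22 + E**2 (A(E) = -22 + E*E = -22 + E**2)
R = -109 (R = -105 - (-14 + 18) = -105 - 1*4 = -105 - 4 = -109)
-134*(A(-5) + R) = -134*((-22 + (-5)**2) - 109) = -134*((-22 + 25) - 109) = -134*(3 - 109) = -134*(-106) = 14204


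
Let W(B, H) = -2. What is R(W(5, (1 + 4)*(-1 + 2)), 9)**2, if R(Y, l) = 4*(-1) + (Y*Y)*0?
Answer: 16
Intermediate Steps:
R(Y, l) = -4 (R(Y, l) = -4 + Y**2*0 = -4 + 0 = -4)
R(W(5, (1 + 4)*(-1 + 2)), 9)**2 = (-4)**2 = 16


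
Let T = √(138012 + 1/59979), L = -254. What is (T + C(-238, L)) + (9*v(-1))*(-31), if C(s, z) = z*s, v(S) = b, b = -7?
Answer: 62405 + √496495470683271/59979 ≈ 62777.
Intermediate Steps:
v(S) = -7
C(s, z) = s*z
T = √496495470683271/59979 (T = √(138012 + 1/59979) = √(8277821749/59979) = √496495470683271/59979 ≈ 371.50)
(T + C(-238, L)) + (9*v(-1))*(-31) = (√496495470683271/59979 - 238*(-254)) + (9*(-7))*(-31) = (√496495470683271/59979 + 60452) - 63*(-31) = (60452 + √496495470683271/59979) + 1953 = 62405 + √496495470683271/59979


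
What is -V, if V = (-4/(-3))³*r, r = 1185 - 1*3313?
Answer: 136192/27 ≈ 5044.1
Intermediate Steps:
r = -2128 (r = 1185 - 3313 = -2128)
V = -136192/27 (V = (-4/(-3))³*(-2128) = (-4*(-⅓))³*(-2128) = (4/3)³*(-2128) = (64/27)*(-2128) = -136192/27 ≈ -5044.1)
-V = -1*(-136192/27) = 136192/27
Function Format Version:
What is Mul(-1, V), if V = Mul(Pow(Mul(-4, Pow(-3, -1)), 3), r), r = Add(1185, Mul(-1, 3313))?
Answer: Rational(136192, 27) ≈ 5044.1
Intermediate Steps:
r = -2128 (r = Add(1185, -3313) = -2128)
V = Rational(-136192, 27) (V = Mul(Pow(Mul(-4, Pow(-3, -1)), 3), -2128) = Mul(Pow(Mul(-4, Rational(-1, 3)), 3), -2128) = Mul(Pow(Rational(4, 3), 3), -2128) = Mul(Rational(64, 27), -2128) = Rational(-136192, 27) ≈ -5044.1)
Mul(-1, V) = Mul(-1, Rational(-136192, 27)) = Rational(136192, 27)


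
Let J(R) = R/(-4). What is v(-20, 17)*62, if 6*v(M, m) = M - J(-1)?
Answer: -837/4 ≈ -209.25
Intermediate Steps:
J(R) = -R/4 (J(R) = R*(-¼) = -R/4)
v(M, m) = -1/24 + M/6 (v(M, m) = (M - (-1)*(-1)/4)/6 = (M - 1*¼)/6 = (M - ¼)/6 = (-¼ + M)/6 = -1/24 + M/6)
v(-20, 17)*62 = (-1/24 + (⅙)*(-20))*62 = (-1/24 - 10/3)*62 = -27/8*62 = -837/4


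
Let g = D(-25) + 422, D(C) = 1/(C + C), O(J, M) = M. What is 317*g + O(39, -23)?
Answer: 6687233/50 ≈ 1.3374e+5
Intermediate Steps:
D(C) = 1/(2*C)
g = 21099/50 (g = (1/2)/(-25) + 422 = (1/2)*(-1/25) + 422 = -1/50 + 422 = 21099/50 ≈ 421.98)
317*g + O(39, -23) = 317*(21099/50) - 23 = 6688383/50 - 23 = 6687233/50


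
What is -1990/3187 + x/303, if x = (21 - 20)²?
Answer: -599783/965661 ≈ -0.62111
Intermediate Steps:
x = 1 (x = 1² = 1)
-1990/3187 + x/303 = -1990/3187 + 1/303 = -599783/965661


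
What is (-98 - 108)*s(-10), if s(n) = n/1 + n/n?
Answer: 1854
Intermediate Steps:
s(n) = 1 + n (s(n) = n*1 + 1 = n + 1 = 1 + n)
(-98 - 108)*s(-10) = (-98 - 108)*(1 - 10) = -206*(-9) = 1854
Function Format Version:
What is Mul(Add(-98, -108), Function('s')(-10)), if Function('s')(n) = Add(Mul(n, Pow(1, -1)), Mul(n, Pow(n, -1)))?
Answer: 1854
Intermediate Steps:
Function('s')(n) = Add(1, n) (Function('s')(n) = Add(Mul(n, 1), 1) = Add(n, 1) = Add(1, n))
Mul(Add(-98, -108), Function('s')(-10)) = Mul(Add(-98, -108), Add(1, -10)) = Mul(-206, -9) = 1854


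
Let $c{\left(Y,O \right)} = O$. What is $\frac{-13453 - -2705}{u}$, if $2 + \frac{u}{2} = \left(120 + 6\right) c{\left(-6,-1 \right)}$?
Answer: $\frac{2687}{64} \approx 41.984$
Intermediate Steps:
$u = -256$ ($u = -4 + 2 \left(120 + 6\right) \left(-1\right) = -4 + 2 \cdot 126 \left(-1\right) = -4 + 2 \left(-126\right) = -4 - 252 = -256$)
$\frac{-13453 - -2705}{u} = \frac{-13453 - -2705}{-256} = \left(-13453 + 2705\right) \left(- \frac{1}{256}\right) = \left(-10748\right) \left(- \frac{1}{256}\right) = \frac{2687}{64}$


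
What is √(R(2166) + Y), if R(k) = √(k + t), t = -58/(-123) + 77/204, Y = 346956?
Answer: √(674217389616 + 6970*√168427959)/1394 ≈ 589.07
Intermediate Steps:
t = 2367/2788 (t = -58*(-1/123) + 77*(1/204) = 58/123 + 77/204 = 2367/2788 ≈ 0.84900)
R(k) = √(2367/2788 + k) (R(k) = √(k + 2367/2788) = √(2367/2788 + k))
√(R(2166) + Y) = √(√(1649799 + 1943236*2166)/1394 + 346956) = √(√(1649799 + 4209049176)/1394 + 346956) = √(√4210698975/1394 + 346956) = √((5*√168427959)/1394 + 346956) = √(5*√168427959/1394 + 346956) = √(346956 + 5*√168427959/1394)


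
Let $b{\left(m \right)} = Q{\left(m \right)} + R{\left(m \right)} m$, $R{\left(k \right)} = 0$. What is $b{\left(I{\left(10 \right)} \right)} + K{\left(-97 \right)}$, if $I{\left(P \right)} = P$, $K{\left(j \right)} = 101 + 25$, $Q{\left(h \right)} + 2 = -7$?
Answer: $117$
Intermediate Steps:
$Q{\left(h \right)} = -9$ ($Q{\left(h \right)} = -2 - 7 = -9$)
$K{\left(j \right)} = 126$
$b{\left(m \right)} = -9$ ($b{\left(m \right)} = -9 + 0 m = -9 + 0 = -9$)
$b{\left(I{\left(10 \right)} \right)} + K{\left(-97 \right)} = -9 + 126 = 117$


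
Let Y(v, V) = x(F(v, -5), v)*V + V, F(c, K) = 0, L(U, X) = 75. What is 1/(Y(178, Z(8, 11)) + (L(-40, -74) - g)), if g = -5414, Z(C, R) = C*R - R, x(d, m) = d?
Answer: 1/5566 ≈ 0.00017966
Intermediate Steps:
Z(C, R) = -R + C*R
Y(v, V) = V (Y(v, V) = 0*V + V = 0 + V = V)
1/(Y(178, Z(8, 11)) + (L(-40, -74) - g)) = 1/(11*(-1 + 8) + (75 - 1*(-5414))) = 1/(11*7 + (75 + 5414)) = 1/(77 + 5489) = 1/5566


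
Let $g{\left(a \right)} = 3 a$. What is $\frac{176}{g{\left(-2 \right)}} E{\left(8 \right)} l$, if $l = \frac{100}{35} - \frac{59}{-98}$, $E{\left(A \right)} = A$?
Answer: $- \frac{39776}{49} \approx -811.75$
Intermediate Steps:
$l = \frac{339}{98}$ ($l = 100 \cdot \frac{1}{35} - - \frac{59}{98} = \frac{20}{7} + \frac{59}{98} = \frac{339}{98} \approx 3.4592$)
$\frac{176}{g{\left(-2 \right)}} E{\left(8 \right)} l = \frac{176}{3 \left(-2\right)} 8 \cdot \frac{339}{98} = \frac{176}{-6} \cdot 8 \cdot \frac{339}{98} = 176 \left(- \frac{1}{6}\right) 8 \cdot \frac{339}{98} = \left(- \frac{88}{3}\right) 8 \cdot \frac{339}{98} = \left(- \frac{704}{3}\right) \frac{339}{98} = - \frac{39776}{49}$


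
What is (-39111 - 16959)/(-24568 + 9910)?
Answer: 1335/349 ≈ 3.8252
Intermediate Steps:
(-39111 - 16959)/(-24568 + 9910) = -56070/(-14658) = -56070*(-1/14658) = 1335/349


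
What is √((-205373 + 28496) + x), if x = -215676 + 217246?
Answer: I*√175307 ≈ 418.7*I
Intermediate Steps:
x = 1570
√((-205373 + 28496) + x) = √((-205373 + 28496) + 1570) = √(-176877 + 1570) = √(-175307) = I*√175307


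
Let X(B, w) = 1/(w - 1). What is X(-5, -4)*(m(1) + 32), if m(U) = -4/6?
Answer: -94/15 ≈ -6.2667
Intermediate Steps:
X(B, w) = 1/(-1 + w)
m(U) = -⅔ (m(U) = -4*⅙ = -⅔)
X(-5, -4)*(m(1) + 32) = (-⅔ + 32)/(-1 - 4) = (94/3)/(-5) = -⅕*94/3 = -94/15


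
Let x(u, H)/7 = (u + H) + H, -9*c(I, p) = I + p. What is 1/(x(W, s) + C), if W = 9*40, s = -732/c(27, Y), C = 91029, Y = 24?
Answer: 17/1621077 ≈ 1.0487e-5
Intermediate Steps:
c(I, p) = -I/9 - p/9 (c(I, p) = -(I + p)/9 = -I/9 - p/9)
s = 2196/17 (s = -732/(-⅑*27 - ⅑*24) = -732/(-3 - 8/3) = -732/(-17/3) = -732*(-3/17) = 2196/17 ≈ 129.18)
W = 360
x(u, H) = 7*u + 14*H (x(u, H) = 7*((u + H) + H) = 7*((H + u) + H) = 7*(u + 2*H) = 7*u + 14*H)
1/(x(W, s) + C) = 1/((7*360 + 14*(2196/17)) + 91029) = 1/((2520 + 30744/17) + 91029) = 1/(73584/17 + 91029) = 1/(1621077/17) = 17/1621077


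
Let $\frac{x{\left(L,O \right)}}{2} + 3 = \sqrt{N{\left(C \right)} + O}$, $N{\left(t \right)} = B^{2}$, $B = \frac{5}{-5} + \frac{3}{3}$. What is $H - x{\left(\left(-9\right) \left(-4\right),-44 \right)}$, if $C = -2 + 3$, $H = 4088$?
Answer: $4094 - 4 i \sqrt{11} \approx 4094.0 - 13.266 i$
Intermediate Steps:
$B = 0$ ($B = 5 \left(- \frac{1}{5}\right) + 3 \cdot \frac{1}{3} = -1 + 1 = 0$)
$C = 1$
$N{\left(t \right)} = 0$ ($N{\left(t \right)} = 0^{2} = 0$)
$x{\left(L,O \right)} = -6 + 2 \sqrt{O}$ ($x{\left(L,O \right)} = -6 + 2 \sqrt{0 + O} = -6 + 2 \sqrt{O}$)
$H - x{\left(\left(-9\right) \left(-4\right),-44 \right)} = 4088 - \left(-6 + 2 \sqrt{-44}\right) = 4088 - \left(-6 + 2 \cdot 2 i \sqrt{11}\right) = 4088 - \left(-6 + 4 i \sqrt{11}\right) = 4088 + \left(6 - 4 i \sqrt{11}\right) = 4094 - 4 i \sqrt{11}$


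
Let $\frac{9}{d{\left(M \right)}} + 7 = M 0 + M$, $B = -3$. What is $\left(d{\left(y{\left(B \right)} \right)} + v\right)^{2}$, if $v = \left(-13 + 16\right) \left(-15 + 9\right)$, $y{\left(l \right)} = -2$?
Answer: $361$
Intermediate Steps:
$d{\left(M \right)} = \frac{9}{-7 + M}$ ($d{\left(M \right)} = \frac{9}{-7 + \left(M 0 + M\right)} = \frac{9}{-7 + \left(0 + M\right)} = \frac{9}{-7 + M}$)
$v = -18$ ($v = 3 \left(-6\right) = -18$)
$\left(d{\left(y{\left(B \right)} \right)} + v\right)^{2} = \left(\frac{9}{-7 - 2} - 18\right)^{2} = \left(\frac{9}{-9} - 18\right)^{2} = \left(9 \left(- \frac{1}{9}\right) - 18\right)^{2} = \left(-1 - 18\right)^{2} = \left(-19\right)^{2} = 361$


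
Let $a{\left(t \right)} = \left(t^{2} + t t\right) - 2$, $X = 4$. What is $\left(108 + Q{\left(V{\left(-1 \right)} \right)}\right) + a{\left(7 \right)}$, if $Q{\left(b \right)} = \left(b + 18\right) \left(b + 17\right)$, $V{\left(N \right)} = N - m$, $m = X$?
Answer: $360$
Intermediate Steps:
$m = 4$
$a{\left(t \right)} = -2 + 2 t^{2}$ ($a{\left(t \right)} = \left(t^{2} + t^{2}\right) - 2 = 2 t^{2} - 2 = -2 + 2 t^{2}$)
$V{\left(N \right)} = -4 + N$ ($V{\left(N \right)} = N - 4 = -4 + N$)
$Q{\left(b \right)} = \left(17 + b\right) \left(18 + b\right)$ ($Q{\left(b \right)} = \left(18 + b\right) \left(17 + b\right) = \left(17 + b\right) \left(18 + b\right)$)
$\left(108 + Q{\left(V{\left(-1 \right)} \right)}\right) + a{\left(7 \right)} = \left(108 + \left(306 + \left(-4 - 1\right)^{2} + 35 \left(-4 - 1\right)\right)\right) - \left(2 - 2 \cdot 7^{2}\right) = \left(108 + \left(306 + \left(-5\right)^{2} + 35 \left(-5\right)\right)\right) + \left(-2 + 2 \cdot 49\right) = \left(108 + \left(306 + 25 - 175\right)\right) + \left(-2 + 98\right) = \left(108 + 156\right) + 96 = 264 + 96 = 360$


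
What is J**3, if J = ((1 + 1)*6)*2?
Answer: 13824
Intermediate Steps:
J = 24 (J = (2*6)*2 = 12*2 = 24)
J**3 = 24**3 = 13824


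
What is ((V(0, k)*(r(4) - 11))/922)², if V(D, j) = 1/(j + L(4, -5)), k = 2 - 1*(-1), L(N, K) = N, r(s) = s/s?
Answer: 25/10413529 ≈ 2.4007e-6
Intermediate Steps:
r(s) = 1
k = 3 (k = 2 + 1 = 3)
V(D, j) = 1/(4 + j) (V(D, j) = 1/(j + 4) = 1/(4 + j))
((V(0, k)*(r(4) - 11))/922)² = (((1 - 11)/(4 + 3))/922)² = ((-10/7)*(1/922))² = (((⅐)*(-10))*(1/922))² = (-10/7*1/922)² = (-5/3227)² = 25/10413529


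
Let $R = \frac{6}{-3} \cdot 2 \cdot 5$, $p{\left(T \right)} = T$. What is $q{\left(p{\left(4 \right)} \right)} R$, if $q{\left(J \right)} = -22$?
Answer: $440$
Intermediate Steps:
$R = -20$ ($R = 6 \left(- \frac{1}{3}\right) 2 \cdot 5 = \left(-2\right) 2 \cdot 5 = \left(-4\right) 5 = -20$)
$q{\left(p{\left(4 \right)} \right)} R = \left(-22\right) \left(-20\right) = 440$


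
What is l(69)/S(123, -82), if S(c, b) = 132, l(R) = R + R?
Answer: 23/22 ≈ 1.0455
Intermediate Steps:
l(R) = 2*R
l(69)/S(123, -82) = (2*69)/132 = 138*(1/132) = 23/22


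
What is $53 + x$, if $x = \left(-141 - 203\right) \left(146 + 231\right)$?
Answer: $-129635$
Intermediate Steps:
$x = -129688$ ($x = \left(-344\right) 377 = -129688$)
$53 + x = 53 - 129688 = -129635$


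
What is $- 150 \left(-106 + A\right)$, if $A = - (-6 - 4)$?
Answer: $14400$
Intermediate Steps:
$A = 10$ ($A = \left(-1\right) \left(-10\right) = 10$)
$- 150 \left(-106 + A\right) = - 150 \left(-106 + 10\right) = \left(-150\right) \left(-96\right) = 14400$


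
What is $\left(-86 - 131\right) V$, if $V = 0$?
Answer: $0$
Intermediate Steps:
$\left(-86 - 131\right) V = \left(-86 - 131\right) 0 = \left(-217\right) 0 = 0$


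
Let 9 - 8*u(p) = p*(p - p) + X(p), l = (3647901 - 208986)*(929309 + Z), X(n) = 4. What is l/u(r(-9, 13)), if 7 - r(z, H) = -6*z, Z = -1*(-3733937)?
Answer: 25658410588944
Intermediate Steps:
Z = 3733937
l = 16036506618090 (l = (3647901 - 208986)*(929309 + 3733937) = 3438915*4663246 = 16036506618090)
r(z, H) = 7 + 6*z (r(z, H) = 7 - (-6)*z = 7 + 6*z)
u(p) = 5/8 (u(p) = 9/8 - (p*(p - p) + 4)/8 = 9/8 - (p*0 + 4)/8 = 9/8 - (0 + 4)/8 = 9/8 - ⅛*4 = 9/8 - ½ = 5/8)
l/u(r(-9, 13)) = 16036506618090/(5/8) = 16036506618090*(8/5) = 25658410588944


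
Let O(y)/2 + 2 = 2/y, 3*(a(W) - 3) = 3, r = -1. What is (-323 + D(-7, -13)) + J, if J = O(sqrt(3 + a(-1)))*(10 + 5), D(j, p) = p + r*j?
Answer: -389 + 60*sqrt(7)/7 ≈ -366.32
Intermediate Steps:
a(W) = 4 (a(W) = 3 + (1/3)*3 = 3 + 1 = 4)
D(j, p) = p - j
O(y) = -4 + 4/y (O(y) = -4 + 2*(2/y) = -4 + 4/y)
J = -60 + 60*sqrt(7)/7 (J = (-4 + 4/(sqrt(3 + 4)))*(10 + 5) = (-4 + 4/(sqrt(7)))*15 = (-4 + 4*(sqrt(7)/7))*15 = (-4 + 4*sqrt(7)/7)*15 = -60 + 60*sqrt(7)/7 ≈ -37.322)
(-323 + D(-7, -13)) + J = (-323 + (-13 - 1*(-7))) + (-60 + 60*sqrt(7)/7) = (-323 + (-13 + 7)) + (-60 + 60*sqrt(7)/7) = (-323 - 6) + (-60 + 60*sqrt(7)/7) = -329 + (-60 + 60*sqrt(7)/7) = -389 + 60*sqrt(7)/7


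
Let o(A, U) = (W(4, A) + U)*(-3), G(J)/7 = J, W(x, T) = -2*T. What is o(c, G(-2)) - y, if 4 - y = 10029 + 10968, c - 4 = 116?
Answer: 21755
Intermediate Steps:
c = 120 (c = 4 + 116 = 120)
G(J) = 7*J
o(A, U) = -3*U + 6*A (o(A, U) = (-2*A + U)*(-3) = (U - 2*A)*(-3) = -3*U + 6*A)
y = -20993 (y = 4 - (10029 + 10968) = 4 - 1*20997 = 4 - 20997 = -20993)
o(c, G(-2)) - y = (-21*(-2) + 6*120) - 1*(-20993) = (-3*(-14) + 720) + 20993 = (42 + 720) + 20993 = 762 + 20993 = 21755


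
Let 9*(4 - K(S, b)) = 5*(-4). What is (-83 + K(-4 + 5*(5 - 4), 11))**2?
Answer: 477481/81 ≈ 5894.8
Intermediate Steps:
K(S, b) = 56/9 (K(S, b) = 4 - 5*(-4)/9 = 4 - 1/9*(-20) = 4 + 20/9 = 56/9)
(-83 + K(-4 + 5*(5 - 4), 11))**2 = (-83 + 56/9)**2 = (-691/9)**2 = 477481/81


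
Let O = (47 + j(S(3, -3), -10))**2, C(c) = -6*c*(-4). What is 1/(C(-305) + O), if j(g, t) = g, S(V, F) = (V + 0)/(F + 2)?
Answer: -1/5384 ≈ -0.00018574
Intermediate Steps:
S(V, F) = V/(2 + F)
C(c) = 24*c
O = 1936 (O = (47 + 3/(2 - 3))**2 = (47 + 3/(-1))**2 = (47 + 3*(-1))**2 = (47 - 3)**2 = 44**2 = 1936)
1/(C(-305) + O) = 1/(24*(-305) + 1936) = 1/(-7320 + 1936) = 1/(-5384) = -1/5384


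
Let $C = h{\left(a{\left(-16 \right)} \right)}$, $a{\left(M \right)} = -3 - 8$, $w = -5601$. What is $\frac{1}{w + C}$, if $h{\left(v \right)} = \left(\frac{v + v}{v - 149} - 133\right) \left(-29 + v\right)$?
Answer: $- \frac{2}{573} \approx -0.0034904$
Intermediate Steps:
$a{\left(M \right)} = -11$ ($a{\left(M \right)} = -3 - 8 = -11$)
$h{\left(v \right)} = \left(-133 + \frac{2 v}{-149 + v}\right) \left(-29 + v\right)$ ($h{\left(v \right)} = \left(\frac{2 v}{-149 + v} - 133\right) \left(-29 + v\right) = \left(-133 + \frac{2 v}{-149 + v}\right) \left(-29 + v\right)$)
$C = \frac{10629}{2}$ ($C = \frac{-574693 - 131 \left(-11\right)^{2} + 23616 \left(-11\right)}{-149 - 11} = \frac{-574693 - 15851 - 259776}{-160} = - \frac{-574693 - 15851 - 259776}{160} = \left(- \frac{1}{160}\right) \left(-850320\right) = \frac{10629}{2} \approx 5314.5$)
$\frac{1}{w + C} = \frac{1}{-5601 + \frac{10629}{2}} = \frac{1}{- \frac{573}{2}} = - \frac{2}{573}$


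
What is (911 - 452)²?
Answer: 210681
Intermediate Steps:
(911 - 452)² = 459² = 210681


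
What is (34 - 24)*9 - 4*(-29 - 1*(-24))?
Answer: 110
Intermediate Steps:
(34 - 24)*9 - 4*(-29 - 1*(-24)) = 10*9 - 4*(-29 + 24) = 90 - 4*(-5) = 90 - 1*(-20) = 90 + 20 = 110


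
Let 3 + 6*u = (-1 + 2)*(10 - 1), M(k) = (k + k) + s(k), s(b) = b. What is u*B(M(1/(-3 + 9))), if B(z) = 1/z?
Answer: 2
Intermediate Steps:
M(k) = 3*k (M(k) = (k + k) + k = 2*k + k = 3*k)
u = 1 (u = -½ + ((-1 + 2)*(10 - 1))/6 = -½ + (1*9)/6 = -½ + (⅙)*9 = -½ + 3/2 = 1)
u*B(M(1/(-3 + 9))) = 1/(3/(-3 + 9)) = 1/(3/6) = 1/(3*(⅙)) = 1/(½) = 1*2 = 2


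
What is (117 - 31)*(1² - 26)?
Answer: -2150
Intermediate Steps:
(117 - 31)*(1² - 26) = 86*(1 - 26) = 86*(-25) = -2150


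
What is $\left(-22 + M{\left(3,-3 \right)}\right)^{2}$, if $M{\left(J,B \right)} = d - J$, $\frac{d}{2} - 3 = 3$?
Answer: $169$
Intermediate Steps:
$d = 12$ ($d = 6 + 2 \cdot 3 = 6 + 6 = 12$)
$M{\left(J,B \right)} = 12 - J$
$\left(-22 + M{\left(3,-3 \right)}\right)^{2} = \left(-22 + \left(12 - 3\right)\right)^{2} = \left(-22 + 9\right)^{2} = \left(-13\right)^{2} = 169$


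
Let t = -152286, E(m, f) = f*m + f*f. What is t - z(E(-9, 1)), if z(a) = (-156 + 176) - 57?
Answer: -152249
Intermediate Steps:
E(m, f) = f² + f*m (E(m, f) = f*m + f² = f² + f*m)
z(a) = -37 (z(a) = 20 - 57 = -37)
t - z(E(-9, 1)) = -152286 - 1*(-37) = -152286 + 37 = -152249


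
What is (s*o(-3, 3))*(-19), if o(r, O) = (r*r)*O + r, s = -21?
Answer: 9576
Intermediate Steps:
o(r, O) = r + O*r² (o(r, O) = r²*O + r = O*r² + r = r + O*r²)
(s*o(-3, 3))*(-19) = -(-63)*(1 + 3*(-3))*(-19) = -(-63)*(1 - 9)*(-19) = -(-63)*(-8)*(-19) = -21*24*(-19) = -504*(-19) = 9576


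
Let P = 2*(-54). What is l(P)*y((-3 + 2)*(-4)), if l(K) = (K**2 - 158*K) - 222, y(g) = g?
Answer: 114024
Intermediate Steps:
P = -108
l(K) = -222 + K**2 - 158*K
l(P)*y((-3 + 2)*(-4)) = (-222 + (-108)**2 - 158*(-108))*((-3 + 2)*(-4)) = (-222 + 11664 + 17064)*(-1*(-4)) = 28506*4 = 114024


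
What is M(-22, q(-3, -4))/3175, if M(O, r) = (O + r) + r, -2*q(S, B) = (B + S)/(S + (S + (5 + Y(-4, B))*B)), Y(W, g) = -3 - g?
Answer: -667/95250 ≈ -0.0070026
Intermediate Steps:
q(S, B) = -(B + S)/(2*(2*S + B*(2 - B))) (q(S, B) = -(B + S)/(2*(S + (S + (5 + (-3 - B))*B))) = -(B + S)/(2*(S + (S + (2 - B)*B))) = -(B + S)/(2*(S + (S + B*(2 - B)))) = -(B + S)/(2*(2*S + B*(2 - B))))
M(O, r) = O + 2*r
M(-22, q(-3, -4))/3175 = (-22 + 2*((-4 - 3)/(2*((-4)² - 2*(-4) - 2*(-3)))))/3175 = (-22 + 2*((½)*(-7)/(16 + 8 + 6)))*(1/3175) = (-22 + 2*((½)*(-7)/30))*(1/3175) = (-22 + 2*((½)*(1/30)*(-7)))*(1/3175) = (-22 + 2*(-7/60))*(1/3175) = (-22 - 7/30)*(1/3175) = -667/30*1/3175 = -667/95250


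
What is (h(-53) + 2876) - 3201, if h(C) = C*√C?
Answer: -325 - 53*I*√53 ≈ -325.0 - 385.85*I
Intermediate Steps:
h(C) = C^(3/2)
(h(-53) + 2876) - 3201 = ((-53)^(3/2) + 2876) - 3201 = (-53*I*√53 + 2876) - 3201 = (2876 - 53*I*√53) - 3201 = -325 - 53*I*√53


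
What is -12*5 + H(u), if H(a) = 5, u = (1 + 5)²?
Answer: -55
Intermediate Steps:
u = 36 (u = 6² = 36)
-12*5 + H(u) = -12*5 + 5 = -60 + 5 = -55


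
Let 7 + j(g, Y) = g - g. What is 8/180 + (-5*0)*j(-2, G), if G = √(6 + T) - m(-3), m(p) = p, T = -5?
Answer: 2/45 ≈ 0.044444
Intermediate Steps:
G = 4 (G = √(6 - 5) - 1*(-3) = √1 + 3 = 1 + 3 = 4)
j(g, Y) = -7 (j(g, Y) = -7 + (g - g) = -7 + 0 = -7)
8/180 + (-5*0)*j(-2, G) = 8/180 - 5*0*(-7) = 8*(1/180) + 0*(-7) = 2/45 + 0 = 2/45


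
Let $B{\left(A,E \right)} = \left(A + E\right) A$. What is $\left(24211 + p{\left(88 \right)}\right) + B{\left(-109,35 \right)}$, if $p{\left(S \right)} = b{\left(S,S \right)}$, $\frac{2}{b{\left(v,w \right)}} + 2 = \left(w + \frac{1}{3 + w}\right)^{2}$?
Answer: $\frac{2069843947325}{64127519} \approx 32277.0$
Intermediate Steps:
$b{\left(v,w \right)} = \frac{2}{-2 + \left(w + \frac{1}{3 + w}\right)^{2}}$
$B{\left(A,E \right)} = A \left(A + E\right)$
$p{\left(S \right)} = - \frac{2 \left(3 + S\right)^{2}}{- \left(1 + S^{2} + 3 S\right)^{2} + 2 \left(3 + S\right)^{2}}$
$\left(24211 + p{\left(88 \right)}\right) + B{\left(-109,35 \right)} = \left(24211 - \frac{2 \left(3 + 88\right)^{2}}{- \left(1 + 88^{2} + 3 \cdot 88\right)^{2} + 2 \left(3 + 88\right)^{2}}\right) - 109 \left(-109 + 35\right) = \left(24211 - \frac{2 \cdot 91^{2}}{- \left(1 + 7744 + 264\right)^{2} + 2 \cdot 91^{2}}\right) - -8066 = \left(24211 - \frac{16562}{- 8009^{2} + 2 \cdot 8281}\right) + 8066 = \left(24211 - \frac{16562}{\left(-1\right) 64144081 + 16562}\right) + 8066 = \left(24211 - \frac{16562}{-64144081 + 16562}\right) + 8066 = \left(24211 - \frac{16562}{-64127519}\right) + 8066 = \left(24211 - 16562 \left(- \frac{1}{64127519}\right)\right) + 8066 = \left(24211 + \frac{16562}{64127519}\right) + 8066 = \frac{1552591379071}{64127519} + 8066 = \frac{2069843947325}{64127519}$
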